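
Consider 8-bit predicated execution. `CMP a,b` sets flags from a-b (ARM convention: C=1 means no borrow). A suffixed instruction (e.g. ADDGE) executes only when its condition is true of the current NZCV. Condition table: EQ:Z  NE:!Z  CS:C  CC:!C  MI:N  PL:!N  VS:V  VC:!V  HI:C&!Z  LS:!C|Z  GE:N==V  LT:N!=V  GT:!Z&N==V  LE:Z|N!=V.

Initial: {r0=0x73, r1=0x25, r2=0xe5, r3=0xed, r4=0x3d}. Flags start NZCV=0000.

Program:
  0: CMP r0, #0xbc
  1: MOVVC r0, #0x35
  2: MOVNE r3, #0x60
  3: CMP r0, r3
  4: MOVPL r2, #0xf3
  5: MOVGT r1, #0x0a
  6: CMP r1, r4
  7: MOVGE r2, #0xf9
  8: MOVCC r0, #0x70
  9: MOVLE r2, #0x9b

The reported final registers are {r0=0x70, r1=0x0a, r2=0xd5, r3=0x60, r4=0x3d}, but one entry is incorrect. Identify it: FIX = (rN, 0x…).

FIX = (r2, 0x9b)

[0] flags=1001 → (cmp)
[1] flags=1001 VC?F → skip
[2] flags=1001 NE?T → r3=0x60
[3] flags=0010 → (cmp)
[4] flags=0010 PL?T → r2=0xf3
[5] flags=0010 GT?T → r1=0x0a
[6] flags=1000 → (cmp)
[7] flags=1000 GE?F → skip
[8] flags=1000 CC?T → r0=0x70
[9] flags=1000 LE?T → r2=0x9b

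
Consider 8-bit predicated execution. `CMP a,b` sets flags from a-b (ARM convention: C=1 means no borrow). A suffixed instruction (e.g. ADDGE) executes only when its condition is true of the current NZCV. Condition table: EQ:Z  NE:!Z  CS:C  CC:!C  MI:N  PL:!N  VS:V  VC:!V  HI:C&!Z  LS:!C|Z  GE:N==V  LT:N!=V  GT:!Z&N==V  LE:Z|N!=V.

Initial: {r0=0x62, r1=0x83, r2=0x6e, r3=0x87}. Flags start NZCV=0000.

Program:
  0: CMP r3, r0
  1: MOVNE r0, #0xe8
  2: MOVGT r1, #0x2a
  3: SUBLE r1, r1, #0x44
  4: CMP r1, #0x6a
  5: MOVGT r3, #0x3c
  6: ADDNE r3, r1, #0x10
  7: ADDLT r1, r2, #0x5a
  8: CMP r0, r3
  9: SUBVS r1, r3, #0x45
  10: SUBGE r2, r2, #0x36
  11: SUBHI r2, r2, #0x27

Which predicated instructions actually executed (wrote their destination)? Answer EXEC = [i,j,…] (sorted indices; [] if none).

0: ✓ CMP  NZCV=0011
1: ✓ MOVNE  r0←0xe8
2: · MOVGT
3: ✓ SUBLE  r1←0x3f
4: ✓ CMP  NZCV=1000
5: · MOVGT
6: ✓ ADDNE  r3←0x4f
7: ✓ ADDLT  r1←0xc8
8: ✓ CMP  NZCV=1010
9: · SUBVS
10: · SUBGE
11: ✓ SUBHI  r2←0x47

EXEC = [1,3,6,7,11]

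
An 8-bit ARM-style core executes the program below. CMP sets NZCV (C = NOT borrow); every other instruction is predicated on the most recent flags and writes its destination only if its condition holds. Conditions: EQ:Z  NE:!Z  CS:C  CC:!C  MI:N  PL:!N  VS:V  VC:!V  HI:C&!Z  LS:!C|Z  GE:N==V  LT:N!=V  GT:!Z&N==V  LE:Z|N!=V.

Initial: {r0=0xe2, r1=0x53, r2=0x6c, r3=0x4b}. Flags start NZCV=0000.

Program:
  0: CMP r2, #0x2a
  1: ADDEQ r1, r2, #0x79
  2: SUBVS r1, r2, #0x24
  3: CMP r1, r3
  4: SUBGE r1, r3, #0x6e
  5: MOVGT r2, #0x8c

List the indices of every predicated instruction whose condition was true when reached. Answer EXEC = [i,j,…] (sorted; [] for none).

EXEC = [4,5]

0: ✓ CMP  NZCV=0010
1: · ADDEQ
2: · SUBVS
3: ✓ CMP  NZCV=0010
4: ✓ SUBGE  r1←0xdd
5: ✓ MOVGT  r2←0x8c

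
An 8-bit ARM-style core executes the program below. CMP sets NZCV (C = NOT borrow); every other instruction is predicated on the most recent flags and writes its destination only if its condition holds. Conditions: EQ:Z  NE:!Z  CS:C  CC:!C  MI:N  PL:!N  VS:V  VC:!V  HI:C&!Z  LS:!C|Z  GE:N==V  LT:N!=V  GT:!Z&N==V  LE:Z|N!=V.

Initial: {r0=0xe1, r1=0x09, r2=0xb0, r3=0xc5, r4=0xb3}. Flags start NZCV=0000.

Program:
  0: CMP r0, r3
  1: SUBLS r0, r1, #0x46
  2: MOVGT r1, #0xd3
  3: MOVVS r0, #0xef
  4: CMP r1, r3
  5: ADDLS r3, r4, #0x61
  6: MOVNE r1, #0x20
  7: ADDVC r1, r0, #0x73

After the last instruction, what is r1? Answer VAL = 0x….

0: ✓ CMP  NZCV=0010
1: · SUBLS
2: ✓ MOVGT  r1←0xd3
3: · MOVVS
4: ✓ CMP  NZCV=0010
5: · ADDLS
6: ✓ MOVNE  r1←0x20
7: ✓ ADDVC  r1←0x54

VAL = 0x54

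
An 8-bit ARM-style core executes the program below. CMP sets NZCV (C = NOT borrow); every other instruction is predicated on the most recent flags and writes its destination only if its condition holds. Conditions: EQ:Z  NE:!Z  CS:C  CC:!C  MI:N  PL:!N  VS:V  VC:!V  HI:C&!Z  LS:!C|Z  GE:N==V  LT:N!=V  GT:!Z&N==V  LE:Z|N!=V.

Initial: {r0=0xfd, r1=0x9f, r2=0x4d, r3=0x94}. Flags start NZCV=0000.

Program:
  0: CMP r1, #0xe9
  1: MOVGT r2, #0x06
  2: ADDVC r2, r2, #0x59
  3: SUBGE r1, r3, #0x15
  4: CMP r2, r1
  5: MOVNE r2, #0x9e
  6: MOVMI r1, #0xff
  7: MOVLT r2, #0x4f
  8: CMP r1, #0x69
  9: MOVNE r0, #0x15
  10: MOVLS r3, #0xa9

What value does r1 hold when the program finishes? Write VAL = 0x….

VAL = 0x9f

[0] flags=1000 → (cmp)
[1] flags=1000 GT?F → skip
[2] flags=1000 VC?T → r2=0xa6
[3] flags=1000 GE?F → skip
[4] flags=0010 → (cmp)
[5] flags=0010 NE?T → r2=0x9e
[6] flags=0010 MI?F → skip
[7] flags=0010 LT?F → skip
[8] flags=0011 → (cmp)
[9] flags=0011 NE?T → r0=0x15
[10] flags=0011 LS?F → skip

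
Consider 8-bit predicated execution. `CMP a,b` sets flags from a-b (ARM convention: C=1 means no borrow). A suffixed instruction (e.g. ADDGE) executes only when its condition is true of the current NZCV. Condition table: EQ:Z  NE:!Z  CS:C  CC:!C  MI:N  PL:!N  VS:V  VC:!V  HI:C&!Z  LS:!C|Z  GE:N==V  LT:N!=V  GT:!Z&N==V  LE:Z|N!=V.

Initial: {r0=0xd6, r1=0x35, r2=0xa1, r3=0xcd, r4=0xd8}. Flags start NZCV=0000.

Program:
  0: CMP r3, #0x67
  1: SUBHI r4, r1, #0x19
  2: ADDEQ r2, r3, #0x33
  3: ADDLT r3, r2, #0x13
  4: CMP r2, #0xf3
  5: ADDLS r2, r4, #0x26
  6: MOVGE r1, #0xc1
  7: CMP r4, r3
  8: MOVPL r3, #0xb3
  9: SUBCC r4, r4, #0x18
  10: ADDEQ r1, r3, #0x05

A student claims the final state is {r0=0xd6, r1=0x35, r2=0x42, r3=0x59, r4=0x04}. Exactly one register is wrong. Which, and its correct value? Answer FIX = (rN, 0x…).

0: ✓ CMP  NZCV=0011
1: ✓ SUBHI  r4←0x1c
2: · ADDEQ
3: ✓ ADDLT  r3←0xb4
4: ✓ CMP  NZCV=1000
5: ✓ ADDLS  r2←0x42
6: · MOVGE
7: ✓ CMP  NZCV=0000
8: ✓ MOVPL  r3←0xb3
9: ✓ SUBCC  r4←0x04
10: · ADDEQ

FIX = (r3, 0xb3)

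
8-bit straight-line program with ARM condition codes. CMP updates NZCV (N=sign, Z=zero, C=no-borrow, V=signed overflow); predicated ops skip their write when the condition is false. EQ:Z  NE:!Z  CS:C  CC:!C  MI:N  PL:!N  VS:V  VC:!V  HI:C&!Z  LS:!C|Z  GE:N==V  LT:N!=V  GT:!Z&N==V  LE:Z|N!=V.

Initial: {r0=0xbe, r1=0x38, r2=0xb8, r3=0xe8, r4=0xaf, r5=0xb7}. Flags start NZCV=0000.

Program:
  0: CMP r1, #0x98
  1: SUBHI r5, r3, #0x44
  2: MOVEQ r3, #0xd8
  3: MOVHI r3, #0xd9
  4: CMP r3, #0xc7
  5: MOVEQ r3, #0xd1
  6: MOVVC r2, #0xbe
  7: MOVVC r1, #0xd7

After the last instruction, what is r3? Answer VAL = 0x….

0: ✓ CMP  NZCV=1001
1: · SUBHI
2: · MOVEQ
3: · MOVHI
4: ✓ CMP  NZCV=0010
5: · MOVEQ
6: ✓ MOVVC  r2←0xbe
7: ✓ MOVVC  r1←0xd7

VAL = 0xe8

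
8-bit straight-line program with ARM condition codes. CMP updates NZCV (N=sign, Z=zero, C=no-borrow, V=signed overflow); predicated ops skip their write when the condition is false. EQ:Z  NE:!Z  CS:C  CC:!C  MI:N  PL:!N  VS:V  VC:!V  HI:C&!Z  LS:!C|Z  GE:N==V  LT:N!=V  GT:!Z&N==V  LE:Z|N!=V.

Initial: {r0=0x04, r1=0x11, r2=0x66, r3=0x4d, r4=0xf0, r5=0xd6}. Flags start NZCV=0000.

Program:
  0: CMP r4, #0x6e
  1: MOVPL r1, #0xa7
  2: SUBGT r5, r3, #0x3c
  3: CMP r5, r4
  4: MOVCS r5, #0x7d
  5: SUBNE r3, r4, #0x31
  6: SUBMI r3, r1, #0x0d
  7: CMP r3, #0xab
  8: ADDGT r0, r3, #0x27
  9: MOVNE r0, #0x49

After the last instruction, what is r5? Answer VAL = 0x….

VAL = 0xd6

0: ✓ CMP  NZCV=1010
1: · MOVPL
2: · SUBGT
3: ✓ CMP  NZCV=1000
4: · MOVCS
5: ✓ SUBNE  r3←0xbf
6: ✓ SUBMI  r3←0x04
7: ✓ CMP  NZCV=0000
8: ✓ ADDGT  r0←0x2b
9: ✓ MOVNE  r0←0x49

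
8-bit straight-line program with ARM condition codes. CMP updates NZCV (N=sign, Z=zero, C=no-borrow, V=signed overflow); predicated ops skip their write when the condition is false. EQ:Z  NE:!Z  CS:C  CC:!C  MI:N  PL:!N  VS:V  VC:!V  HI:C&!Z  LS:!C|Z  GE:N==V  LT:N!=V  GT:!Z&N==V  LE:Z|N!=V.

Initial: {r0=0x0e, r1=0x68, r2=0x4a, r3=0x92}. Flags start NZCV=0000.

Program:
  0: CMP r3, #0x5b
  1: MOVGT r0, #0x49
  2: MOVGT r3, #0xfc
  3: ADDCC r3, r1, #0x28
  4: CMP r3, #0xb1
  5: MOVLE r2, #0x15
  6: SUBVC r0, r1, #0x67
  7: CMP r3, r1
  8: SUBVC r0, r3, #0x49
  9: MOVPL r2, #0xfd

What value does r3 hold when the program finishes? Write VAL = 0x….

0: ✓ CMP  NZCV=0011
1: · MOVGT
2: · MOVGT
3: · ADDCC
4: ✓ CMP  NZCV=1000
5: ✓ MOVLE  r2←0x15
6: ✓ SUBVC  r0←0x01
7: ✓ CMP  NZCV=0011
8: · SUBVC
9: ✓ MOVPL  r2←0xfd

VAL = 0x92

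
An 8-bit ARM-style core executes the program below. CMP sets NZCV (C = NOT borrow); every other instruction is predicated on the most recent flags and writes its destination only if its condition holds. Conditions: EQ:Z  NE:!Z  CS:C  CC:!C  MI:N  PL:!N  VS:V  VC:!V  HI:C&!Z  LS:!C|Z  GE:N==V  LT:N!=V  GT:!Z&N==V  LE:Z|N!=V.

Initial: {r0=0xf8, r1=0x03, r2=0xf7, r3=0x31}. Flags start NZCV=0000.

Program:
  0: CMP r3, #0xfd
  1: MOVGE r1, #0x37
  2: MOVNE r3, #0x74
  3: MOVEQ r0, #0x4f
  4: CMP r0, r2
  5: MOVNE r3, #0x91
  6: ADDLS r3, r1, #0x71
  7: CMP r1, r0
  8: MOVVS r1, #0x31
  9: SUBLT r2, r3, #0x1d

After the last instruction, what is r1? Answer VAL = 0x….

[0] flags=0000 → (cmp)
[1] flags=0000 GE?T → r1=0x37
[2] flags=0000 NE?T → r3=0x74
[3] flags=0000 EQ?F → skip
[4] flags=0010 → (cmp)
[5] flags=0010 NE?T → r3=0x91
[6] flags=0010 LS?F → skip
[7] flags=0000 → (cmp)
[8] flags=0000 VS?F → skip
[9] flags=0000 LT?F → skip

VAL = 0x37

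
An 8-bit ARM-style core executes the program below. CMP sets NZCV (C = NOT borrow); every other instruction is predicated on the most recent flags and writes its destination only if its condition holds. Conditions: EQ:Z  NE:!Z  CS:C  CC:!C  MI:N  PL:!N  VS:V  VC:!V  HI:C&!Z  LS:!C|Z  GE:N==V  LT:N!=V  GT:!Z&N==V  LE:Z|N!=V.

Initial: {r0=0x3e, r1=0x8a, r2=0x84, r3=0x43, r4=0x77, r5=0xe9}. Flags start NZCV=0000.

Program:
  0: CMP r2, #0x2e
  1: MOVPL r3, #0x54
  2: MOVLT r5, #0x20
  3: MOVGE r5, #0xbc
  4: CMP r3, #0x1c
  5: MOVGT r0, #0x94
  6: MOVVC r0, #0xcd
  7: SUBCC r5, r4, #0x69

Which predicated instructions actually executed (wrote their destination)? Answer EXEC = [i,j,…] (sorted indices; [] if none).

0: ✓ CMP  NZCV=0011
1: ✓ MOVPL  r3←0x54
2: ✓ MOVLT  r5←0x20
3: · MOVGE
4: ✓ CMP  NZCV=0010
5: ✓ MOVGT  r0←0x94
6: ✓ MOVVC  r0←0xcd
7: · SUBCC

EXEC = [1,2,5,6]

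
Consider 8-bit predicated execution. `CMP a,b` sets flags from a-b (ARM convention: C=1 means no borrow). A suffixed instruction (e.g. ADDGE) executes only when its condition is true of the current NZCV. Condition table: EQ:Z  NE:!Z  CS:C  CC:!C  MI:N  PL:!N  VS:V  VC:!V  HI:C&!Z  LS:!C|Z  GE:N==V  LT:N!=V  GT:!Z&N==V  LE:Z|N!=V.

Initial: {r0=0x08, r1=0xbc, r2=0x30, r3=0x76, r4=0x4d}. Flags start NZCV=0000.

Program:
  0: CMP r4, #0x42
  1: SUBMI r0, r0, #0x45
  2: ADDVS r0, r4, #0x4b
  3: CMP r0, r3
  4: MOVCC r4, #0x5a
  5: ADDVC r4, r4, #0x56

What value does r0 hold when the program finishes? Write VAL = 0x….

VAL = 0x08

0: ✓ CMP  NZCV=0010
1: · SUBMI
2: · ADDVS
3: ✓ CMP  NZCV=1000
4: ✓ MOVCC  r4←0x5a
5: ✓ ADDVC  r4←0xb0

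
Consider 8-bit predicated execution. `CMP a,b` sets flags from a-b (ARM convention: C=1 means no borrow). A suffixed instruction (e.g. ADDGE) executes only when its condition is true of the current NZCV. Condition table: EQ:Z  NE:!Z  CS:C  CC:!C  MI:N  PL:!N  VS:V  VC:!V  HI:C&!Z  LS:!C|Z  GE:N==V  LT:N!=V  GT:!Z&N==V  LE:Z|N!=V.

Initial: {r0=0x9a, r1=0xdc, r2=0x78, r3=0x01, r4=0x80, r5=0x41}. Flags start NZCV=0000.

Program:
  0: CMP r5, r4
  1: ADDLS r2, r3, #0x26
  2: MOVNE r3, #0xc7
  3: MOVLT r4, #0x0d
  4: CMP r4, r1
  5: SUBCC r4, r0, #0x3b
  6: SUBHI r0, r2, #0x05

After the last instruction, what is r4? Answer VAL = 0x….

VAL = 0x5f

[0] flags=1001 → (cmp)
[1] flags=1001 LS?T → r2=0x27
[2] flags=1001 NE?T → r3=0xc7
[3] flags=1001 LT?F → skip
[4] flags=1000 → (cmp)
[5] flags=1000 CC?T → r4=0x5f
[6] flags=1000 HI?F → skip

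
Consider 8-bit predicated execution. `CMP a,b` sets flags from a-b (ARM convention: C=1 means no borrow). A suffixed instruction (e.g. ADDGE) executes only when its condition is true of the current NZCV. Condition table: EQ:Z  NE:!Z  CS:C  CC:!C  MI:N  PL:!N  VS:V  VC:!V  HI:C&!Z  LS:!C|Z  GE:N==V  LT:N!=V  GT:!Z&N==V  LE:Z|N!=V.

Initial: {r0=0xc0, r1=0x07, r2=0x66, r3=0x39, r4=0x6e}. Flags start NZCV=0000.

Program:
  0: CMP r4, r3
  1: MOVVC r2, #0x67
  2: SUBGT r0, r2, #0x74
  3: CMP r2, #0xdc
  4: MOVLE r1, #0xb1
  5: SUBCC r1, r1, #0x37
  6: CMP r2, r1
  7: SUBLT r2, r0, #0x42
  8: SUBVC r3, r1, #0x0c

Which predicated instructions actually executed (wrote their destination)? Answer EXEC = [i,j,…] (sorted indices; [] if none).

[0] flags=0010 → (cmp)
[1] flags=0010 VC?T → r2=0x67
[2] flags=0010 GT?T → r0=0xf3
[3] flags=1001 → (cmp)
[4] flags=1001 LE?F → skip
[5] flags=1001 CC?T → r1=0xd0
[6] flags=1001 → (cmp)
[7] flags=1001 LT?F → skip
[8] flags=1001 VC?F → skip

EXEC = [1,2,5]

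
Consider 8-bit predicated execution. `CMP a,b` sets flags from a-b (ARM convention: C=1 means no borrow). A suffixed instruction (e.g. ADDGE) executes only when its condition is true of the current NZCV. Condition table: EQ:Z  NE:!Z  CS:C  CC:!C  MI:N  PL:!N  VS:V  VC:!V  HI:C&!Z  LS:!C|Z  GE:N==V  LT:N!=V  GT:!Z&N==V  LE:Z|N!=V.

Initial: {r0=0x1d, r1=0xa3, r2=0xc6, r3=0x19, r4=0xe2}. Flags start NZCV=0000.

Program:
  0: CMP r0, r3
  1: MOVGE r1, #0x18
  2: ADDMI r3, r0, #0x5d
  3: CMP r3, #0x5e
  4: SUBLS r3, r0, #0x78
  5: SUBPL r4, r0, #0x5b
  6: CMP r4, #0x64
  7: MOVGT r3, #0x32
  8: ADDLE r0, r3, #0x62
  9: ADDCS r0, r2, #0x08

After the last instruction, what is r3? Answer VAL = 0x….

VAL = 0xa5

0: ✓ CMP  NZCV=0010
1: ✓ MOVGE  r1←0x18
2: · ADDMI
3: ✓ CMP  NZCV=1000
4: ✓ SUBLS  r3←0xa5
5: · SUBPL
6: ✓ CMP  NZCV=0011
7: · MOVGT
8: ✓ ADDLE  r0←0x07
9: ✓ ADDCS  r0←0xce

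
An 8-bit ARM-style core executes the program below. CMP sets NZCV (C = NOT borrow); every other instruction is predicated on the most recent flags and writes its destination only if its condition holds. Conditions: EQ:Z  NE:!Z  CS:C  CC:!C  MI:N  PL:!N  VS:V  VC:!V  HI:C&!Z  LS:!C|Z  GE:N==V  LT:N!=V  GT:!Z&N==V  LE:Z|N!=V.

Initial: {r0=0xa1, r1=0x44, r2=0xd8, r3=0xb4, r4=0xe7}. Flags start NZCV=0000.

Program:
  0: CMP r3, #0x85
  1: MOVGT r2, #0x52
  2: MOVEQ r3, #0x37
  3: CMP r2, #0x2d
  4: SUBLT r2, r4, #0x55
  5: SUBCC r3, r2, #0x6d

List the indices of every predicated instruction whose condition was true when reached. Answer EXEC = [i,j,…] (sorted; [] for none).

[0] flags=0010 → (cmp)
[1] flags=0010 GT?T → r2=0x52
[2] flags=0010 EQ?F → skip
[3] flags=0010 → (cmp)
[4] flags=0010 LT?F → skip
[5] flags=0010 CC?F → skip

EXEC = [1]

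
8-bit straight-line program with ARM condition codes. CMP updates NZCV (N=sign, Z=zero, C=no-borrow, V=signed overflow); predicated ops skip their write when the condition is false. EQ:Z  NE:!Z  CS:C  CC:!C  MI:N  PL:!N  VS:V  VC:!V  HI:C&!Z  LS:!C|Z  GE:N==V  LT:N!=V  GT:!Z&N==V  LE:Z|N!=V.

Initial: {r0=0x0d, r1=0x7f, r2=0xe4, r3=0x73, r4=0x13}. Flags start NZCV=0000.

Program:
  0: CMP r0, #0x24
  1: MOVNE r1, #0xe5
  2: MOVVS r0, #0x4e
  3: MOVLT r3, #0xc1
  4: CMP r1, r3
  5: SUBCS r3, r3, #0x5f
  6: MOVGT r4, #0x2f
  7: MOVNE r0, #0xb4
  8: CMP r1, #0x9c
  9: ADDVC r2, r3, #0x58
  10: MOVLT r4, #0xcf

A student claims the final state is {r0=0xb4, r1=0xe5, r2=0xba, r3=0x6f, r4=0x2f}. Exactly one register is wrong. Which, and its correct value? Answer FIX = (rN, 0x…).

FIX = (r3, 0x62)

0: ✓ CMP  NZCV=1000
1: ✓ MOVNE  r1←0xe5
2: · MOVVS
3: ✓ MOVLT  r3←0xc1
4: ✓ CMP  NZCV=0010
5: ✓ SUBCS  r3←0x62
6: ✓ MOVGT  r4←0x2f
7: ✓ MOVNE  r0←0xb4
8: ✓ CMP  NZCV=0010
9: ✓ ADDVC  r2←0xba
10: · MOVLT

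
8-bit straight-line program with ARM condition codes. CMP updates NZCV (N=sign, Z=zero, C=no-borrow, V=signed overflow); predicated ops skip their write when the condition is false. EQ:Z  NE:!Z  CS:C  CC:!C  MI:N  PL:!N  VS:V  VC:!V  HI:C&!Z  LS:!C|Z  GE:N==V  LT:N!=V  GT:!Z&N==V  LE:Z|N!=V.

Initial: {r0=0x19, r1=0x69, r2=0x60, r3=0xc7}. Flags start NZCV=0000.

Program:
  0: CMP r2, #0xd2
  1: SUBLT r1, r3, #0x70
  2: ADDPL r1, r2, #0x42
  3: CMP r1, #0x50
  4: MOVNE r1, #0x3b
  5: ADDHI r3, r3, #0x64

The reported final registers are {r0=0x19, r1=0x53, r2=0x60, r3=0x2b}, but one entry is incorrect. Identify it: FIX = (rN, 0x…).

[0] flags=1001 → (cmp)
[1] flags=1001 LT?F → skip
[2] flags=1001 PL?F → skip
[3] flags=0010 → (cmp)
[4] flags=0010 NE?T → r1=0x3b
[5] flags=0010 HI?T → r3=0x2b

FIX = (r1, 0x3b)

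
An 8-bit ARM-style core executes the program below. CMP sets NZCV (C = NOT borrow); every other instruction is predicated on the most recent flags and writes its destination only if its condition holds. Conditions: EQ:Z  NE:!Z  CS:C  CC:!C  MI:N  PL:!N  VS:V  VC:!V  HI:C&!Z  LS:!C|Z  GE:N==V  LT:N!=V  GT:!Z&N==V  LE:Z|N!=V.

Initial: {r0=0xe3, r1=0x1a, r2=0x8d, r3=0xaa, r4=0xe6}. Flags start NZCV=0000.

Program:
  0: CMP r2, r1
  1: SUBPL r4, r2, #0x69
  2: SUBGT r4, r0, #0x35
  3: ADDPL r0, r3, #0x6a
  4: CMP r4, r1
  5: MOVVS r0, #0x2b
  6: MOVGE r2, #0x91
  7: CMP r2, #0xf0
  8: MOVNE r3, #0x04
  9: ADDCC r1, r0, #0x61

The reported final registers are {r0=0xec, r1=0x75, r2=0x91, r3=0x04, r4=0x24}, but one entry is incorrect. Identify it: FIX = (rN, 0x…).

0: ✓ CMP  NZCV=0011
1: ✓ SUBPL  r4←0x24
2: · SUBGT
3: ✓ ADDPL  r0←0x14
4: ✓ CMP  NZCV=0010
5: · MOVVS
6: ✓ MOVGE  r2←0x91
7: ✓ CMP  NZCV=1000
8: ✓ MOVNE  r3←0x04
9: ✓ ADDCC  r1←0x75

FIX = (r0, 0x14)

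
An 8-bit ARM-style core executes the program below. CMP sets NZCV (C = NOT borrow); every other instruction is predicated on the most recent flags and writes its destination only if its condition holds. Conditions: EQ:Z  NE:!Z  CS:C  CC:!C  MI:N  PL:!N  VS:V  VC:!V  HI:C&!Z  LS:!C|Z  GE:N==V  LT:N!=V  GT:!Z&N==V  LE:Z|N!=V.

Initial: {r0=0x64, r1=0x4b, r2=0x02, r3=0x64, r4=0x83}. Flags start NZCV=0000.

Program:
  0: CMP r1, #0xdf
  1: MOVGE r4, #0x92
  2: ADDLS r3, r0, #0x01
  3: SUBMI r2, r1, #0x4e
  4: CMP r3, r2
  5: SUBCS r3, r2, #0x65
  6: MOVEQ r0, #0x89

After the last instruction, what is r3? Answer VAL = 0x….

VAL = 0x9d

0: ✓ CMP  NZCV=0000
1: ✓ MOVGE  r4←0x92
2: ✓ ADDLS  r3←0x65
3: · SUBMI
4: ✓ CMP  NZCV=0010
5: ✓ SUBCS  r3←0x9d
6: · MOVEQ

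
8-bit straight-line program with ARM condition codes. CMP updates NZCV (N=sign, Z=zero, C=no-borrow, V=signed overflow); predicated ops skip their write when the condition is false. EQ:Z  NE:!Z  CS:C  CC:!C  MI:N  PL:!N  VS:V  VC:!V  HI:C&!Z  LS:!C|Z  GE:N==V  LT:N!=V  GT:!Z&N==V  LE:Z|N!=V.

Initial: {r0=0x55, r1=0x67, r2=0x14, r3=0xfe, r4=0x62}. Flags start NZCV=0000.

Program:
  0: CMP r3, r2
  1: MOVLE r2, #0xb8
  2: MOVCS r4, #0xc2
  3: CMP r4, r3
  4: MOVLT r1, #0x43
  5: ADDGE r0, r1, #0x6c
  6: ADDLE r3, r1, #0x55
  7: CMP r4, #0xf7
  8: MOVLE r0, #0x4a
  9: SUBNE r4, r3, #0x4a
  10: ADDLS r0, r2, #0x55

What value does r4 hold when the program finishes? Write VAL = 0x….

0: ✓ CMP  NZCV=1010
1: ✓ MOVLE  r2←0xb8
2: ✓ MOVCS  r4←0xc2
3: ✓ CMP  NZCV=1000
4: ✓ MOVLT  r1←0x43
5: · ADDGE
6: ✓ ADDLE  r3←0x98
7: ✓ CMP  NZCV=1000
8: ✓ MOVLE  r0←0x4a
9: ✓ SUBNE  r4←0x4e
10: ✓ ADDLS  r0←0x0d

VAL = 0x4e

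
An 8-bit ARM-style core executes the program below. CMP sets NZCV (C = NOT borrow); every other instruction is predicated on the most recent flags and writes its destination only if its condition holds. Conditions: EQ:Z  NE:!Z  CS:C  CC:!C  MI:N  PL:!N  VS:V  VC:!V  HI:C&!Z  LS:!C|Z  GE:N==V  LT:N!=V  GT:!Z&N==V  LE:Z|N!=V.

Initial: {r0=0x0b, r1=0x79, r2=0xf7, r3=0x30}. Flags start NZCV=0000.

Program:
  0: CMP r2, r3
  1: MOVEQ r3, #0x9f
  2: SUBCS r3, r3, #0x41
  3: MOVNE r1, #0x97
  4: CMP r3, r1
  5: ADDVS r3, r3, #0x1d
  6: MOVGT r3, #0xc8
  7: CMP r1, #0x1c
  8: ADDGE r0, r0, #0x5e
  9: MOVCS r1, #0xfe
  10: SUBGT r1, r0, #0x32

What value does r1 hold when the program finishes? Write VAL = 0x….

VAL = 0xfe

[0] flags=1010 → (cmp)
[1] flags=1010 EQ?F → skip
[2] flags=1010 CS?T → r3=0xef
[3] flags=1010 NE?T → r1=0x97
[4] flags=0010 → (cmp)
[5] flags=0010 VS?F → skip
[6] flags=0010 GT?T → r3=0xc8
[7] flags=0011 → (cmp)
[8] flags=0011 GE?F → skip
[9] flags=0011 CS?T → r1=0xfe
[10] flags=0011 GT?F → skip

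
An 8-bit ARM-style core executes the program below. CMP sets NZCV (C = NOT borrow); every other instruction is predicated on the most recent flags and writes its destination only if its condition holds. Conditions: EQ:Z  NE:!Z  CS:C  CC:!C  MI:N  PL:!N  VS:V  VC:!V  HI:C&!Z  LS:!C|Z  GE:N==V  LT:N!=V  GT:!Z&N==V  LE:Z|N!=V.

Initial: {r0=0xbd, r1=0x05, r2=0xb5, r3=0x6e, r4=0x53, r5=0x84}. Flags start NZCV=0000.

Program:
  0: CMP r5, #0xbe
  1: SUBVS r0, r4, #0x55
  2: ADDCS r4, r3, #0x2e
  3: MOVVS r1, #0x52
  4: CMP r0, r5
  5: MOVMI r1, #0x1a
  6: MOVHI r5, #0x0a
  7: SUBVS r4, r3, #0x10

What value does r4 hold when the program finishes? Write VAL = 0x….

VAL = 0x53

[0] flags=1000 → (cmp)
[1] flags=1000 VS?F → skip
[2] flags=1000 CS?F → skip
[3] flags=1000 VS?F → skip
[4] flags=0010 → (cmp)
[5] flags=0010 MI?F → skip
[6] flags=0010 HI?T → r5=0x0a
[7] flags=0010 VS?F → skip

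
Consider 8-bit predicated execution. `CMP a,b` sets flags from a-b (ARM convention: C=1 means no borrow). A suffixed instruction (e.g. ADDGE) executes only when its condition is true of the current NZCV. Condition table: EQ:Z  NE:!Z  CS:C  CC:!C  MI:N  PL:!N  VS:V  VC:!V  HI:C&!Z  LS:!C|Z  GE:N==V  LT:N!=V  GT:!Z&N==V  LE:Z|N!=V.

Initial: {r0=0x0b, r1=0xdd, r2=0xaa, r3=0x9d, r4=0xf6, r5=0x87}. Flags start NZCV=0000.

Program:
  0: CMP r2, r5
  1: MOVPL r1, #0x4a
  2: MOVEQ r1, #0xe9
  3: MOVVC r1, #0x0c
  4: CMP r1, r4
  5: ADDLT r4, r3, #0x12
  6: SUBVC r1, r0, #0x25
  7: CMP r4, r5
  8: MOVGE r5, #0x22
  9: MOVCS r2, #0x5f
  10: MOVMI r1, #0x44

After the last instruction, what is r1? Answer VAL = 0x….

[0] flags=0010 → (cmp)
[1] flags=0010 PL?T → r1=0x4a
[2] flags=0010 EQ?F → skip
[3] flags=0010 VC?T → r1=0x0c
[4] flags=0000 → (cmp)
[5] flags=0000 LT?F → skip
[6] flags=0000 VC?T → r1=0xe6
[7] flags=0010 → (cmp)
[8] flags=0010 GE?T → r5=0x22
[9] flags=0010 CS?T → r2=0x5f
[10] flags=0010 MI?F → skip

VAL = 0xe6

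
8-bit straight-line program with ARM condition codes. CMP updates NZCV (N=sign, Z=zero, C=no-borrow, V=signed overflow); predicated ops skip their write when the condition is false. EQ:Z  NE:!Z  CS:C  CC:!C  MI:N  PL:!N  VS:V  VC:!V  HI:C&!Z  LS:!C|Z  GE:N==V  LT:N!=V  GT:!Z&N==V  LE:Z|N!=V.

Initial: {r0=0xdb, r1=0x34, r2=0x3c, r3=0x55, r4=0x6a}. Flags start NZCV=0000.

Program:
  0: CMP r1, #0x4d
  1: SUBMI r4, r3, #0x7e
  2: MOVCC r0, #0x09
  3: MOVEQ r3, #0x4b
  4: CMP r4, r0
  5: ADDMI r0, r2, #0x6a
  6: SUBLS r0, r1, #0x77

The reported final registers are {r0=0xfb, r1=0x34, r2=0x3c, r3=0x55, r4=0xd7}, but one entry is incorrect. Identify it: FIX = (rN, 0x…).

[0] flags=1000 → (cmp)
[1] flags=1000 MI?T → r4=0xd7
[2] flags=1000 CC?T → r0=0x09
[3] flags=1000 EQ?F → skip
[4] flags=1010 → (cmp)
[5] flags=1010 MI?T → r0=0xa6
[6] flags=1010 LS?F → skip

FIX = (r0, 0xa6)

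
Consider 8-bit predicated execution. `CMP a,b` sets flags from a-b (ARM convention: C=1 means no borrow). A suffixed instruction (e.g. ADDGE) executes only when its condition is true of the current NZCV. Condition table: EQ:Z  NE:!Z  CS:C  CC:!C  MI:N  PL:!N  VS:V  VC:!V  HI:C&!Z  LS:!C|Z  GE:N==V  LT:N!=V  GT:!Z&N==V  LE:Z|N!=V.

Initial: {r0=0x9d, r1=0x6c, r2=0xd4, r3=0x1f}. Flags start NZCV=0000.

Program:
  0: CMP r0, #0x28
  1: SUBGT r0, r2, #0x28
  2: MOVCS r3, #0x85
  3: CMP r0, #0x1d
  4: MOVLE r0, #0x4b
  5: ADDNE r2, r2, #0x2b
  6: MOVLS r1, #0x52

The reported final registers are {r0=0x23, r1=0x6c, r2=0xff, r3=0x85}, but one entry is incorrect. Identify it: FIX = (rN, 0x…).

FIX = (r0, 0x4b)

[0] flags=0011 → (cmp)
[1] flags=0011 GT?F → skip
[2] flags=0011 CS?T → r3=0x85
[3] flags=1010 → (cmp)
[4] flags=1010 LE?T → r0=0x4b
[5] flags=1010 NE?T → r2=0xff
[6] flags=1010 LS?F → skip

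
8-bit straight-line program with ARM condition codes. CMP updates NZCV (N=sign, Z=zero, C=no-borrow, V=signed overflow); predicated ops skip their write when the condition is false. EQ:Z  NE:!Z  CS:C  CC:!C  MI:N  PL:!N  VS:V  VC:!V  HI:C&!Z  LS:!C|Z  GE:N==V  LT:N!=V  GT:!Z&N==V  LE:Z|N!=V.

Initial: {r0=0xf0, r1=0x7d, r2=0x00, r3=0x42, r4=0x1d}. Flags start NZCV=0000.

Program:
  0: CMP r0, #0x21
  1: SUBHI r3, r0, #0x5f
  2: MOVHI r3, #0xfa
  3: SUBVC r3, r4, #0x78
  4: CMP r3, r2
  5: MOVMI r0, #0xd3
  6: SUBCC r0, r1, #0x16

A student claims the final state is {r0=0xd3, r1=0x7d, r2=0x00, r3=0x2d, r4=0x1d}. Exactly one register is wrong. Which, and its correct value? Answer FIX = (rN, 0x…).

FIX = (r3, 0xa5)

0: ✓ CMP  NZCV=1010
1: ✓ SUBHI  r3←0x91
2: ✓ MOVHI  r3←0xfa
3: ✓ SUBVC  r3←0xa5
4: ✓ CMP  NZCV=1010
5: ✓ MOVMI  r0←0xd3
6: · SUBCC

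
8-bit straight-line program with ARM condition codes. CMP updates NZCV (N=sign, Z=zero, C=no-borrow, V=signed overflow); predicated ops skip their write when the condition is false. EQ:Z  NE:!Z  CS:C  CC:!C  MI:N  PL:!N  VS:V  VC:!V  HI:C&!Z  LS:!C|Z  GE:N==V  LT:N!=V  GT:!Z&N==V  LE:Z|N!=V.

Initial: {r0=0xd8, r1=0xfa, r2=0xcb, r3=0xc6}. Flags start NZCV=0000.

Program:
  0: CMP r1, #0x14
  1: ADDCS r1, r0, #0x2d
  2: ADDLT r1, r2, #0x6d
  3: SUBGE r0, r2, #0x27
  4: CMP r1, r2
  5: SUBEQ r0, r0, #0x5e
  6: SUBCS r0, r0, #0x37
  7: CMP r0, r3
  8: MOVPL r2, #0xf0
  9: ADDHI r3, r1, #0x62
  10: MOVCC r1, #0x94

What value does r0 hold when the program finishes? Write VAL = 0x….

0: ✓ CMP  NZCV=1010
1: ✓ ADDCS  r1←0x05
2: ✓ ADDLT  r1←0x38
3: · SUBGE
4: ✓ CMP  NZCV=0000
5: · SUBEQ
6: · SUBCS
7: ✓ CMP  NZCV=0010
8: ✓ MOVPL  r2←0xf0
9: ✓ ADDHI  r3←0x9a
10: · MOVCC

VAL = 0xd8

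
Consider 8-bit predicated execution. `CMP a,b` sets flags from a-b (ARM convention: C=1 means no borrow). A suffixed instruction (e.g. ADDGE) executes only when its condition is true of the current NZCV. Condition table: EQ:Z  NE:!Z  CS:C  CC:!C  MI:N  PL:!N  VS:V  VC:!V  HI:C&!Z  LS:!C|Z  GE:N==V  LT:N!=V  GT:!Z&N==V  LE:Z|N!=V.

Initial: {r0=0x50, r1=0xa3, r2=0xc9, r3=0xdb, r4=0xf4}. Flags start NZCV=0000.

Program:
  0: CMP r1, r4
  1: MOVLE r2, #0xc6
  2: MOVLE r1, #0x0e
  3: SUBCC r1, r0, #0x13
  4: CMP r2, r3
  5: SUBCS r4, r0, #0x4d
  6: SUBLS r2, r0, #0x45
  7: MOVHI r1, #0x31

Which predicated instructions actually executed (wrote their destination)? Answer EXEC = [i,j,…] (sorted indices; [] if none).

EXEC = [1,2,3,6]

0: ✓ CMP  NZCV=1000
1: ✓ MOVLE  r2←0xc6
2: ✓ MOVLE  r1←0x0e
3: ✓ SUBCC  r1←0x3d
4: ✓ CMP  NZCV=1000
5: · SUBCS
6: ✓ SUBLS  r2←0x0b
7: · MOVHI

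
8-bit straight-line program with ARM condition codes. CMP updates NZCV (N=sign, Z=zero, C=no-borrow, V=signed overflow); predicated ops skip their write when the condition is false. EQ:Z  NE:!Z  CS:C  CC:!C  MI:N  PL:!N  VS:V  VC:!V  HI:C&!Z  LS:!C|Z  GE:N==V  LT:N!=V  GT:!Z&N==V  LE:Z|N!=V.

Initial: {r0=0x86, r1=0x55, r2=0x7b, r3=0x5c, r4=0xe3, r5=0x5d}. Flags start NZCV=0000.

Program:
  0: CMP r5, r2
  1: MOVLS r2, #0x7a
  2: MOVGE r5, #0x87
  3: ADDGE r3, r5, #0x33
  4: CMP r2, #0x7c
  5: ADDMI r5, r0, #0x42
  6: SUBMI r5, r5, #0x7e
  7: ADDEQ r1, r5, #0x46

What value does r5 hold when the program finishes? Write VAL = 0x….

VAL = 0x4a

0: ✓ CMP  NZCV=1000
1: ✓ MOVLS  r2←0x7a
2: · MOVGE
3: · ADDGE
4: ✓ CMP  NZCV=1000
5: ✓ ADDMI  r5←0xc8
6: ✓ SUBMI  r5←0x4a
7: · ADDEQ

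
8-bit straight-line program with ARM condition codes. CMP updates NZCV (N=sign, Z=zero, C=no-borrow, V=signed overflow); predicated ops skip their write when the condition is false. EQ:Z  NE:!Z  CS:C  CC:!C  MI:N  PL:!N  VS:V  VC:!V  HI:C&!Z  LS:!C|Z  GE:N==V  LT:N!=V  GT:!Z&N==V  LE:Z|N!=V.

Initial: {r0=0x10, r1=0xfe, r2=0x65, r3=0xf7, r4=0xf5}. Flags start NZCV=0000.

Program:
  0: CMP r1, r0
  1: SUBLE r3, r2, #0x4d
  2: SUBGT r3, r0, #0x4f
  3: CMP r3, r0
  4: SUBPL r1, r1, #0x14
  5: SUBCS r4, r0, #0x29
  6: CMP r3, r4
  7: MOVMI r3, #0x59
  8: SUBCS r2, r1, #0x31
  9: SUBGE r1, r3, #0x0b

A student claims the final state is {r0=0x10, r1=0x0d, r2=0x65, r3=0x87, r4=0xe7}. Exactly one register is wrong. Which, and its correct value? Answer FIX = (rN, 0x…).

[0] flags=1010 → (cmp)
[1] flags=1010 LE?T → r3=0x18
[2] flags=1010 GT?F → skip
[3] flags=0010 → (cmp)
[4] flags=0010 PL?T → r1=0xea
[5] flags=0010 CS?T → r4=0xe7
[6] flags=0000 → (cmp)
[7] flags=0000 MI?F → skip
[8] flags=0000 CS?F → skip
[9] flags=0000 GE?T → r1=0x0d

FIX = (r3, 0x18)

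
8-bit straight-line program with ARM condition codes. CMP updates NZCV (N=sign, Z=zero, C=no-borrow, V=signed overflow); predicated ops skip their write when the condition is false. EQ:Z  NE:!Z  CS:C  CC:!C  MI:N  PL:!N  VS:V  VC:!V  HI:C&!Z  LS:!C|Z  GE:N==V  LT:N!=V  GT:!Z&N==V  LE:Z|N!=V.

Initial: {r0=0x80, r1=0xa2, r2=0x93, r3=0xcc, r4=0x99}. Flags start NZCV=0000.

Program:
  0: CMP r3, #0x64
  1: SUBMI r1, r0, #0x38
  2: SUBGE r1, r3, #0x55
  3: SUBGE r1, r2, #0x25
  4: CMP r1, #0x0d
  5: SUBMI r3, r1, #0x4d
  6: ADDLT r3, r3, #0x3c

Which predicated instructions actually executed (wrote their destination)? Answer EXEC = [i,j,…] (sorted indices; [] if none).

EXEC = [5,6]

[0] flags=0011 → (cmp)
[1] flags=0011 MI?F → skip
[2] flags=0011 GE?F → skip
[3] flags=0011 GE?F → skip
[4] flags=1010 → (cmp)
[5] flags=1010 MI?T → r3=0x55
[6] flags=1010 LT?T → r3=0x91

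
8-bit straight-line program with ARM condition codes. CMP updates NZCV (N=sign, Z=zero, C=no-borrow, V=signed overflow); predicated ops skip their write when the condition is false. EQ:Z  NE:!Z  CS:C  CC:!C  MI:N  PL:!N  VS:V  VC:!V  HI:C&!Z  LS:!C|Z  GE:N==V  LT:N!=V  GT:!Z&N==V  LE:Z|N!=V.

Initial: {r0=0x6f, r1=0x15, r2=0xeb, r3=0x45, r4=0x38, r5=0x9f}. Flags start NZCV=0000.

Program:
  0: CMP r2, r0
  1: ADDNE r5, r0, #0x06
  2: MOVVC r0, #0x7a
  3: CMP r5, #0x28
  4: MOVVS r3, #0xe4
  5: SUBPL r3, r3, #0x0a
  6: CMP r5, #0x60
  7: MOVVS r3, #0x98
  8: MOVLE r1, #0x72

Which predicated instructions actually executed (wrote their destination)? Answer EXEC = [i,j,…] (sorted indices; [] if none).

EXEC = [1,5]

[0] flags=0011 → (cmp)
[1] flags=0011 NE?T → r5=0x75
[2] flags=0011 VC?F → skip
[3] flags=0010 → (cmp)
[4] flags=0010 VS?F → skip
[5] flags=0010 PL?T → r3=0x3b
[6] flags=0010 → (cmp)
[7] flags=0010 VS?F → skip
[8] flags=0010 LE?F → skip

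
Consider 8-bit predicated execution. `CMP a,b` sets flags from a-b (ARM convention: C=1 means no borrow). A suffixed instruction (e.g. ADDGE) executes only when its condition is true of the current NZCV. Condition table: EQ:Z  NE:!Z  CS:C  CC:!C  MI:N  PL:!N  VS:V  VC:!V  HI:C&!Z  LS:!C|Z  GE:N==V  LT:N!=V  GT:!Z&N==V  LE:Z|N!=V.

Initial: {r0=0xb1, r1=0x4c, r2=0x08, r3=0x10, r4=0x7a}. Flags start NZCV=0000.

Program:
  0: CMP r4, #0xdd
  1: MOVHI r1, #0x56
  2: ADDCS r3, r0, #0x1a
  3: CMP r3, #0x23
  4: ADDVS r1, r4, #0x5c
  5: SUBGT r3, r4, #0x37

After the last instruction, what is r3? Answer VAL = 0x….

0: ✓ CMP  NZCV=1001
1: · MOVHI
2: · ADDCS
3: ✓ CMP  NZCV=1000
4: · ADDVS
5: · SUBGT

VAL = 0x10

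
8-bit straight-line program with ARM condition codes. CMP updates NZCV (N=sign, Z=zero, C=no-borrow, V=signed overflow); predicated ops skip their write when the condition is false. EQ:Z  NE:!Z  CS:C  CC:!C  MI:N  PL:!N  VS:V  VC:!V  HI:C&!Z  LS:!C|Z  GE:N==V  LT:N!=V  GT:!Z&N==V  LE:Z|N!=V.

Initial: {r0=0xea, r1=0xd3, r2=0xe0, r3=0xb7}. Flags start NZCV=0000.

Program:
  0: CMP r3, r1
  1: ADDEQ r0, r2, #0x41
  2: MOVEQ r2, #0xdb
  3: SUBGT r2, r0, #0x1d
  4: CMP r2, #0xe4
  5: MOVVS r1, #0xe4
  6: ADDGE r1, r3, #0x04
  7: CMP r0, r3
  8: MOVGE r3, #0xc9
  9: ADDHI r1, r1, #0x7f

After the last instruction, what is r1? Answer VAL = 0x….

[0] flags=1000 → (cmp)
[1] flags=1000 EQ?F → skip
[2] flags=1000 EQ?F → skip
[3] flags=1000 GT?F → skip
[4] flags=1000 → (cmp)
[5] flags=1000 VS?F → skip
[6] flags=1000 GE?F → skip
[7] flags=0010 → (cmp)
[8] flags=0010 GE?T → r3=0xc9
[9] flags=0010 HI?T → r1=0x52

VAL = 0x52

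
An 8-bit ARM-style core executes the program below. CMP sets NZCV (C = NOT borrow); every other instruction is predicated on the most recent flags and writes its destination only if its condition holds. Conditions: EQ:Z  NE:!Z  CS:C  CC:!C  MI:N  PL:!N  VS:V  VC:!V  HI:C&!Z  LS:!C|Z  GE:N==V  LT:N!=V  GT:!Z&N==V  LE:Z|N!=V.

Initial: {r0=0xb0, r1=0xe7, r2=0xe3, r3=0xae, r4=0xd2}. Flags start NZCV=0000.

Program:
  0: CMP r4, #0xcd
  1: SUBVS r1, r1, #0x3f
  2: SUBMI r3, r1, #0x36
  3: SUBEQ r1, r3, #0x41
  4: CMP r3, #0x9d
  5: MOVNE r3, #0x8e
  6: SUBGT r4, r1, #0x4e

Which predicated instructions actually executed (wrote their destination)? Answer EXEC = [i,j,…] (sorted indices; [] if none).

[0] flags=0010 → (cmp)
[1] flags=0010 VS?F → skip
[2] flags=0010 MI?F → skip
[3] flags=0010 EQ?F → skip
[4] flags=0010 → (cmp)
[5] flags=0010 NE?T → r3=0x8e
[6] flags=0010 GT?T → r4=0x99

EXEC = [5,6]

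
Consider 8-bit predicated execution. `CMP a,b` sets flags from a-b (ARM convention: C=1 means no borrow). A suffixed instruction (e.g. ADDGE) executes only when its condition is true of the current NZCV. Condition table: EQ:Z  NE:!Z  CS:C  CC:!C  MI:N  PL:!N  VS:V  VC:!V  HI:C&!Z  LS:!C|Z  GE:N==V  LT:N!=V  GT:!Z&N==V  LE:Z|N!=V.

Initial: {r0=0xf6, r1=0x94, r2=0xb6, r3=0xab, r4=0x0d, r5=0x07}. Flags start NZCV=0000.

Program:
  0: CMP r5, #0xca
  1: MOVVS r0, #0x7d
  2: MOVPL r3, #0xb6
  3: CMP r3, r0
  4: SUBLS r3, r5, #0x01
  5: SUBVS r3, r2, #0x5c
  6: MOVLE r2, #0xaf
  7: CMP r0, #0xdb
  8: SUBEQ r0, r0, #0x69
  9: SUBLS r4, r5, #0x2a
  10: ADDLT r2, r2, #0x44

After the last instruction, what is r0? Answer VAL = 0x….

0: ✓ CMP  NZCV=0000
1: · MOVVS
2: ✓ MOVPL  r3←0xb6
3: ✓ CMP  NZCV=1000
4: ✓ SUBLS  r3←0x06
5: · SUBVS
6: ✓ MOVLE  r2←0xaf
7: ✓ CMP  NZCV=0010
8: · SUBEQ
9: · SUBLS
10: · ADDLT

VAL = 0xf6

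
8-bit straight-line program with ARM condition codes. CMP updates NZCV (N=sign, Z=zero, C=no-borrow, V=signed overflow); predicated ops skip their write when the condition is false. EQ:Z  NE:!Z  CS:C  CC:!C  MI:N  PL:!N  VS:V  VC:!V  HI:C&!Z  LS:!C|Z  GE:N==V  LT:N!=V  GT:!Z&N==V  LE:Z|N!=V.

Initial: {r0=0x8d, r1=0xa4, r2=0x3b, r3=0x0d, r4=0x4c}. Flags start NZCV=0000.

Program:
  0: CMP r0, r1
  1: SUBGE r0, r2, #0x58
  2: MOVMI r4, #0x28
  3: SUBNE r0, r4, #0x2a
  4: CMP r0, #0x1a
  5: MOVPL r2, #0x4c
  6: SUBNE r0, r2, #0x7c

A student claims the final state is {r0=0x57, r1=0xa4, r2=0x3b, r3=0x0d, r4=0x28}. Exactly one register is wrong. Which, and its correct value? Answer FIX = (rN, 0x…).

[0] flags=1000 → (cmp)
[1] flags=1000 GE?F → skip
[2] flags=1000 MI?T → r4=0x28
[3] flags=1000 NE?T → r0=0xfe
[4] flags=1010 → (cmp)
[5] flags=1010 PL?F → skip
[6] flags=1010 NE?T → r0=0xbf

FIX = (r0, 0xbf)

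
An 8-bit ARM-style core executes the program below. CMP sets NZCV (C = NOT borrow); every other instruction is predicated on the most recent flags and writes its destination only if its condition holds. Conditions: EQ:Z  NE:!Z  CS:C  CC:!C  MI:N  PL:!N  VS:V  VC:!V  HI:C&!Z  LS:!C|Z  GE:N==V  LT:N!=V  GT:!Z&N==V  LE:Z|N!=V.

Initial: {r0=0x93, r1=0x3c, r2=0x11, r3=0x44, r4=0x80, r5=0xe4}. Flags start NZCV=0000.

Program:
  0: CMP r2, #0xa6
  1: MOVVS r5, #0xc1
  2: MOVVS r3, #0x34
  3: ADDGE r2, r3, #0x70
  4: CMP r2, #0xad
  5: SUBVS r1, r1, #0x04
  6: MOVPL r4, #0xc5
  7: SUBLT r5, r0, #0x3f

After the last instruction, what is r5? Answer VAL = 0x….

[0] flags=0000 → (cmp)
[1] flags=0000 VS?F → skip
[2] flags=0000 VS?F → skip
[3] flags=0000 GE?T → r2=0xb4
[4] flags=0010 → (cmp)
[5] flags=0010 VS?F → skip
[6] flags=0010 PL?T → r4=0xc5
[7] flags=0010 LT?F → skip

VAL = 0xe4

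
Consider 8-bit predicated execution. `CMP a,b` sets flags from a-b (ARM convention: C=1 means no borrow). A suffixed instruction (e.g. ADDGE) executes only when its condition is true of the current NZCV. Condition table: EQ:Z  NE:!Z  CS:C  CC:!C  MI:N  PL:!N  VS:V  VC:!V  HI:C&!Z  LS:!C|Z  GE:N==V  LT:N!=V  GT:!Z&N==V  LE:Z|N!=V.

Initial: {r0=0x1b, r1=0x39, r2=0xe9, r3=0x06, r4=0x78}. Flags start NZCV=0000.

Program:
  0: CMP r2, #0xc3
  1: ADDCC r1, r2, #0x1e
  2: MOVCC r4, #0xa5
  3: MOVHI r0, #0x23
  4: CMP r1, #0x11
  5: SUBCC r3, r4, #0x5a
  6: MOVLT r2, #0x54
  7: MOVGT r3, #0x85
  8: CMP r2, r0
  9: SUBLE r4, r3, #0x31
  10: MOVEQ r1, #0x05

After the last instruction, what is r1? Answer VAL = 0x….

0: ✓ CMP  NZCV=0010
1: · ADDCC
2: · MOVCC
3: ✓ MOVHI  r0←0x23
4: ✓ CMP  NZCV=0010
5: · SUBCC
6: · MOVLT
7: ✓ MOVGT  r3←0x85
8: ✓ CMP  NZCV=1010
9: ✓ SUBLE  r4←0x54
10: · MOVEQ

VAL = 0x39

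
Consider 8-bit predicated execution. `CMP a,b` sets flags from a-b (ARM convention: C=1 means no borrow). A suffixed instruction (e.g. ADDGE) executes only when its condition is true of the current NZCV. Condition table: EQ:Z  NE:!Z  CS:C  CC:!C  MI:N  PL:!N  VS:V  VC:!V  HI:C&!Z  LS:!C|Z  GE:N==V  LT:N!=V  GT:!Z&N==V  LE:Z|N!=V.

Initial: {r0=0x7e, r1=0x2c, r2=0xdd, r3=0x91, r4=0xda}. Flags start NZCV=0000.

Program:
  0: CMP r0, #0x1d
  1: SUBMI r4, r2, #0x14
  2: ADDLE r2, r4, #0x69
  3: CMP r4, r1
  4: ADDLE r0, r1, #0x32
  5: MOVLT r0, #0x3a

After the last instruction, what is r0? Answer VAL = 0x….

VAL = 0x3a

[0] flags=0010 → (cmp)
[1] flags=0010 MI?F → skip
[2] flags=0010 LE?F → skip
[3] flags=1010 → (cmp)
[4] flags=1010 LE?T → r0=0x5e
[5] flags=1010 LT?T → r0=0x3a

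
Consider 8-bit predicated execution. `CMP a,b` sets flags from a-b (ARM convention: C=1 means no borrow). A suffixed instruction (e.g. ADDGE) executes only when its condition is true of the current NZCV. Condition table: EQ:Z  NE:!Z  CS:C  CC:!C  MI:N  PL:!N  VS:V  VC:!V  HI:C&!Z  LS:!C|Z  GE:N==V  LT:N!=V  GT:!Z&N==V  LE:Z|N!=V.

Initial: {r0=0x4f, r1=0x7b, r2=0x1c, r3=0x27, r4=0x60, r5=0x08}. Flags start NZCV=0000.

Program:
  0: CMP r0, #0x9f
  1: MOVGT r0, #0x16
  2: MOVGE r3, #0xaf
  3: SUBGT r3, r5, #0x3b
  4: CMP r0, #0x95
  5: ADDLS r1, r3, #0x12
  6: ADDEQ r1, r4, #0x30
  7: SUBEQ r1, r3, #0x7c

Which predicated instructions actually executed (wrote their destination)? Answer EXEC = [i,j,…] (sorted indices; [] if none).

[0] flags=1001 → (cmp)
[1] flags=1001 GT?T → r0=0x16
[2] flags=1001 GE?T → r3=0xaf
[3] flags=1001 GT?T → r3=0xcd
[4] flags=1001 → (cmp)
[5] flags=1001 LS?T → r1=0xdf
[6] flags=1001 EQ?F → skip
[7] flags=1001 EQ?F → skip

EXEC = [1,2,3,5]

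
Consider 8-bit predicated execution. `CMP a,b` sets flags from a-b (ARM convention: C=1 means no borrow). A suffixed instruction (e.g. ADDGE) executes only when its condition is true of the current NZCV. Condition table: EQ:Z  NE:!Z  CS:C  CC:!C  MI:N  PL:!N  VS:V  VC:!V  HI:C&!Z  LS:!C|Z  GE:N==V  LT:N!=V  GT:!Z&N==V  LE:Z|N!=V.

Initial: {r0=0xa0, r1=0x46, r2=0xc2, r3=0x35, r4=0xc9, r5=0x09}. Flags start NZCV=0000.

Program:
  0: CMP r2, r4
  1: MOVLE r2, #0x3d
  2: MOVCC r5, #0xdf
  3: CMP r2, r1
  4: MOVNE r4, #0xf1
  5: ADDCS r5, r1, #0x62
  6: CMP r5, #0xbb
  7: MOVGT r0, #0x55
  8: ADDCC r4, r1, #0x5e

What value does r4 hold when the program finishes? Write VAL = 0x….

VAL = 0xf1

0: ✓ CMP  NZCV=1000
1: ✓ MOVLE  r2←0x3d
2: ✓ MOVCC  r5←0xdf
3: ✓ CMP  NZCV=1000
4: ✓ MOVNE  r4←0xf1
5: · ADDCS
6: ✓ CMP  NZCV=0010
7: ✓ MOVGT  r0←0x55
8: · ADDCC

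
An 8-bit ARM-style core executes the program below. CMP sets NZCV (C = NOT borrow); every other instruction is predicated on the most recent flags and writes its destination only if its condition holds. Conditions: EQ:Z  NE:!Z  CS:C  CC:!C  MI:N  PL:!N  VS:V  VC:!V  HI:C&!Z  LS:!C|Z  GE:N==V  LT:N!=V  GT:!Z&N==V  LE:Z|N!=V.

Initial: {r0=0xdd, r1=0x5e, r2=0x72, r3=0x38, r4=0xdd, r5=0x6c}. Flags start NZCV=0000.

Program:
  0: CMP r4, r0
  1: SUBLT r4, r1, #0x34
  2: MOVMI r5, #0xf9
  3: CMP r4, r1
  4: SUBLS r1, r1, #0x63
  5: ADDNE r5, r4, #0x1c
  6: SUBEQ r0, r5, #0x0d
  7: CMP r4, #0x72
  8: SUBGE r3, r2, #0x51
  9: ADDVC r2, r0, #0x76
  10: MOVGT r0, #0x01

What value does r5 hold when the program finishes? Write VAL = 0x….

VAL = 0xf9

[0] flags=0110 → (cmp)
[1] flags=0110 LT?F → skip
[2] flags=0110 MI?F → skip
[3] flags=0011 → (cmp)
[4] flags=0011 LS?F → skip
[5] flags=0011 NE?T → r5=0xf9
[6] flags=0011 EQ?F → skip
[7] flags=0011 → (cmp)
[8] flags=0011 GE?F → skip
[9] flags=0011 VC?F → skip
[10] flags=0011 GT?F → skip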